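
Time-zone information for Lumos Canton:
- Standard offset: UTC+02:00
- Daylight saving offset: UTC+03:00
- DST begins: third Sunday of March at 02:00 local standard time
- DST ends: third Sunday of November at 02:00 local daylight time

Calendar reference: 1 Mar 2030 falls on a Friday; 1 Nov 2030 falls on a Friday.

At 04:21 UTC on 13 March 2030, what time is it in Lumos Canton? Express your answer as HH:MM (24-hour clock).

06:21

1 March 2030 is a Friday, so the first Sunday is March 3 and the third is March 17.
1 November 2030 is a Friday, so the first Sunday is November 3 and the third is November 17.
At the standard offset (UTC+02:00), 04:21 UTC + 2h = 06:21 Lumos Canton standard time.
The standard-time date in Lumos Canton, 13 March 2030, is outside the daylight-saving period (17 March – 17 November), so Lumos Canton is on standard time, UTC+02:00.
04:21 UTC + 2h = 06:21 local.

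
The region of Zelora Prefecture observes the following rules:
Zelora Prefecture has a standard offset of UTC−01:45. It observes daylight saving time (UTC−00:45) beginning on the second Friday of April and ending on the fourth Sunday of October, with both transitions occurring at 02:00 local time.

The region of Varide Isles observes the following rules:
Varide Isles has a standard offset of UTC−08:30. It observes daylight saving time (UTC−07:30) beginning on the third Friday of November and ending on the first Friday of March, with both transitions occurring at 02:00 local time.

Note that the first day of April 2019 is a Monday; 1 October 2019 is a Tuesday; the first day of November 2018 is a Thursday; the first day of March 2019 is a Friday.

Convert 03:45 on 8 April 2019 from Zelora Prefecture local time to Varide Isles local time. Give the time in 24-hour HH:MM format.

1 April 2019 is a Monday, so the first Friday is April 5 and the second is April 12.
1 October 2019 is a Tuesday, so the first Sunday is October 6 and the fourth is October 27.
8 April 2019 is outside the daylight-saving period (12 April – 27 October), so Zelora Prefecture is on standard time, UTC−01:45.
03:45 Zelora Prefecture + 1h45m = 05:30 UTC.
1 November 2018 is a Thursday, so the first Friday is November 2 and the third is November 16.
1 March 2019 is a Friday, so the first Friday is March 1.
At the standard offset (UTC−08:30), 05:30 UTC − 8h30m = 21:00 Varide Isles standard time (rolling into the previous day, 7 April 2019).
The standard-time date in Varide Isles, 7 April 2019, is outside the daylight-saving period (16 November 2018 – 1 March 2019), so Varide Isles is on standard time, UTC−08:30.
05:30 UTC − 8h30m = 21:00 Varide Isles (rolling into the previous day, 7 April 2019).

21:00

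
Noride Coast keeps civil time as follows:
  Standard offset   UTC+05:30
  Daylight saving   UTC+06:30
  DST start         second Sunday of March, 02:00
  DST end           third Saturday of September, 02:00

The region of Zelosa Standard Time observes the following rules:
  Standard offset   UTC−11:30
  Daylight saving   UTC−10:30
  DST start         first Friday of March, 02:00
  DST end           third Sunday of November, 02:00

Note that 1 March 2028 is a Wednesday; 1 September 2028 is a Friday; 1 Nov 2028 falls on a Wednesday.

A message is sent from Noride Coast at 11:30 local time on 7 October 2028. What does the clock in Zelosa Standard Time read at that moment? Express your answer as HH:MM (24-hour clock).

19:30

1 March 2028 is a Wednesday, so the first Sunday is March 5 and the second is March 12.
1 September 2028 is a Friday, so the first Saturday is September 2 and the third is September 16.
7 October 2028 is outside the daylight-saving period (12 March – 16 September), so Noride Coast is on standard time, UTC+05:30.
11:30 Noride Coast − 5h30m = 06:00 UTC.
1 March 2028 is a Wednesday, so the first Friday is March 3.
1 November 2028 is a Wednesday, so the first Sunday is November 5 and the third is November 19.
At the standard offset (UTC−11:30), 06:00 UTC − 11h30m = 18:30 Zelosa Standard Time standard time (rolling into the previous day, 6 October 2028).
Daylight saving runs 3 March – 19 November; the standard-time date in Zelosa Standard Time, 6 October 2028, is inside that window, so Zelosa Standard Time is at UTC−10:30.
06:00 UTC − 10h30m = 19:30 Zelosa Standard Time (rolling into the previous day, 6 October 2028).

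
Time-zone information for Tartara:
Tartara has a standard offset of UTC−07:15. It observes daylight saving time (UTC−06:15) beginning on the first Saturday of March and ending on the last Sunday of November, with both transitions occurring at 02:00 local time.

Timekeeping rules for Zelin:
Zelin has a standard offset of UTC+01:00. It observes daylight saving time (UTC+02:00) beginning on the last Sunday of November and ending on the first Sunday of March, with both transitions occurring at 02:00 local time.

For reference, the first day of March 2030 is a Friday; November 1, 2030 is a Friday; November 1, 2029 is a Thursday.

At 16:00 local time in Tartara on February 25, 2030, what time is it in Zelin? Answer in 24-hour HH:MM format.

1 March 2030 is a Friday, so the first Saturday is March 2.
1 November 2030 is a Friday, so Sundays fall on 3, 10, 17, 24; the last is November 24.
February 25, 2030 does not fall between 2 March and 24 November, so daylight saving is not in effect and Tartara is at UTC−07:15.
16:00 Tartara + 7h15m = 23:15 UTC.
1 November 2029 is a Thursday, so Sundays fall on 4, 11, 18, 25; the last is November 25.
1 March 2030 is a Friday, so the first Sunday is March 3.
At the standard offset (UTC+01:00), 23:15 UTC + 1h = 00:15 Zelin standard time (rolling into the next day, 26 February 2030).
Daylight saving runs 25 November 2029 – 3 March 2030; the standard-time date in Zelin, February 26, 2030, is inside that window, so Zelin is at UTC+02:00.
23:15 UTC + 2h = 01:15 Zelin (rolling into the next day, 26 February 2030).

01:15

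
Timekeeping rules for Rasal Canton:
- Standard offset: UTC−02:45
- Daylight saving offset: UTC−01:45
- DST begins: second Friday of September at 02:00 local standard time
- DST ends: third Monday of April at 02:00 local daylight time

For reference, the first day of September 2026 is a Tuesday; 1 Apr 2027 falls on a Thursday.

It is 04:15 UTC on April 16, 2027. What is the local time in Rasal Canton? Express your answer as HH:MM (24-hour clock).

02:30

1 September 2026 is a Tuesday, so the first Friday is September 4 and the second is September 11.
1 April 2027 is a Thursday, so the first Monday is April 5 and the third is April 19.
At the standard offset (UTC−02:45), 04:15 UTC − 2h45m = 01:30 Rasal Canton standard time.
The standard-time date in Rasal Canton, April 16, 2027, falls between 11 September 2026 and 19 April 2027, so daylight saving is in effect and Rasal Canton is at UTC−01:45.
04:15 UTC − 1h45m = 02:30 local.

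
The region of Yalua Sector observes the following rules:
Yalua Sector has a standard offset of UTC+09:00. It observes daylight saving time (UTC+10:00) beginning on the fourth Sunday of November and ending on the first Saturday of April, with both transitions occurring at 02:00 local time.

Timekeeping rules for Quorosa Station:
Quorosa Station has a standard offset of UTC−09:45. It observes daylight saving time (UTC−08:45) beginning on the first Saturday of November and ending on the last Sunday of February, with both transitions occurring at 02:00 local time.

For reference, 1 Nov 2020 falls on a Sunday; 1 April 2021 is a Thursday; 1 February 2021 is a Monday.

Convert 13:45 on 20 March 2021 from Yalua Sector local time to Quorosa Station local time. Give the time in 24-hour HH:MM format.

1 November 2020 is a Sunday, so the first Sunday is November 1 and the fourth is November 22.
1 April 2021 is a Thursday, so the first Saturday is April 3.
20 March 2021 falls between 22 November 2020 and 3 April 2021, so daylight saving is in effect and Yalua Sector is at UTC+10:00.
13:45 Yalua Sector − 10h = 03:45 UTC.
1 November 2020 is a Sunday, so the first Saturday is November 7.
1 February 2021 is a Monday, so Sundays fall on 7, 14, 21, 28; the last is February 28.
At the standard offset (UTC−09:45), 03:45 UTC − 9h45m = 18:00 Quorosa Station standard time (rolling into the previous day, 19 March 2021).
The standard-time date in Quorosa Station, 19 March 2021, is outside the daylight-saving period (7 November 2020 – 28 February 2021), so Quorosa Station is on standard time, UTC−09:45.
03:45 UTC − 9h45m = 18:00 Quorosa Station (rolling into the previous day, 19 March 2021).

18:00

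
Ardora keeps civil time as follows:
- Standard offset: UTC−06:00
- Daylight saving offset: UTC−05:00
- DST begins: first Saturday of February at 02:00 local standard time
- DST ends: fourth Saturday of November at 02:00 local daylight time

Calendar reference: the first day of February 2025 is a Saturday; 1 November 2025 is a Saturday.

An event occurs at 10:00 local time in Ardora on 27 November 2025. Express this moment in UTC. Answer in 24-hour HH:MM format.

16:00

1 February 2025 is a Saturday, so the first Saturday is February 1.
1 November 2025 is a Saturday, so the first Saturday is November 1 and the fourth is November 22.
27 November 2025 is outside the daylight-saving period (1 February – 22 November), so Ardora is on standard time, UTC−06:00.
10:00 local + 6h = 16:00 UTC.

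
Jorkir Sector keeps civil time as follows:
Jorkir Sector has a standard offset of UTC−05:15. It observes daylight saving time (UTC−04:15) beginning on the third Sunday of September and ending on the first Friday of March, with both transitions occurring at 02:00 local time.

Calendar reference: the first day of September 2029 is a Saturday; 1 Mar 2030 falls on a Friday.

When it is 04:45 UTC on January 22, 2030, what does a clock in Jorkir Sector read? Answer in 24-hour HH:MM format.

1 September 2029 is a Saturday, so the first Sunday is September 2 and the third is September 16.
1 March 2030 is a Friday, so the first Friday is March 1.
At the standard offset (UTC−05:15), 04:45 UTC − 5h15m = 23:30 Jorkir Sector standard time (rolling into the previous day, 21 January 2030).
Daylight saving runs 16 September 2029 – 1 March 2030; the standard-time date in Jorkir Sector, January 21, 2030, is inside that window, so Jorkir Sector is at UTC−04:15.
04:45 UTC − 4h15m = 00:30 local.

00:30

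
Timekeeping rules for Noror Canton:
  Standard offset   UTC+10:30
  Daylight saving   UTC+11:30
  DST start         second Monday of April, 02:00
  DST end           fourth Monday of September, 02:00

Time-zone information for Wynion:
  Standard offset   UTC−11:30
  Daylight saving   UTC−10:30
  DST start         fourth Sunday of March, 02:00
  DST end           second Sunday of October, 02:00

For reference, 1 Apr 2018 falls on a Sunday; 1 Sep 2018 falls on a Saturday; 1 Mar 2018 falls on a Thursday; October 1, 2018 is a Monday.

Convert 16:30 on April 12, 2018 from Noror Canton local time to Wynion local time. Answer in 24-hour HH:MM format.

18:30

1 April 2018 is a Sunday, so the first Monday is April 2 and the second is April 9.
1 September 2018 is a Saturday, so the first Monday is September 3 and the fourth is September 24.
Daylight saving runs 9 April – 24 September; April 12, 2018 is inside that window, so Noror Canton is at UTC+11:30.
16:30 Noror Canton − 11h30m = 05:00 UTC.
1 March 2018 is a Thursday, so the first Sunday is March 4 and the fourth is March 25.
1 October 2018 is a Monday, so the first Sunday is October 7 and the second is October 14.
At the standard offset (UTC−11:30), 05:00 UTC − 11h30m = 17:30 Wynion standard time (rolling into the previous day, 11 April 2018).
The standard-time date in Wynion, April 11, 2018, lies within the daylight-saving period (25 March – 14 October), so Wynion is on daylight time, UTC−10:30.
05:00 UTC − 10h30m = 18:30 Wynion (rolling into the previous day, 11 April 2018).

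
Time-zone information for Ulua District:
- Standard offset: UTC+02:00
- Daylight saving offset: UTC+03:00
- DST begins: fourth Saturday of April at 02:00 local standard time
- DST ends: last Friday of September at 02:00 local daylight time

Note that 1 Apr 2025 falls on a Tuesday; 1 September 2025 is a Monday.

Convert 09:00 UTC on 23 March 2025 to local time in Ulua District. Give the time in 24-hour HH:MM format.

1 April 2025 is a Tuesday, so the first Saturday is April 5 and the fourth is April 26.
1 September 2025 is a Monday, so Fridays fall on 5, 12, 19, 26; the last is September 26.
At the standard offset (UTC+02:00), 09:00 UTC + 2h = 11:00 Ulua District standard time.
Daylight saving runs 26 April – 26 September; the standard-time date in Ulua District, 23 March 2025, is outside that window, so Ulua District is on standard time at UTC+02:00.
09:00 UTC + 2h = 11:00 local.

11:00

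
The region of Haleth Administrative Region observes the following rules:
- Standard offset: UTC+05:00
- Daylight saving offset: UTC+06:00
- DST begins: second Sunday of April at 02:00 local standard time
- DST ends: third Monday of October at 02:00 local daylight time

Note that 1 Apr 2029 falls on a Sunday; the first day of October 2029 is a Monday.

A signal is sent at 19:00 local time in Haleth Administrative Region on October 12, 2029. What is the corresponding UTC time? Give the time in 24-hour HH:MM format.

13:00

1 April 2029 is a Sunday, so the first Sunday is April 1 and the second is April 8.
1 October 2029 is a Monday, so the first Monday is October 1 and the third is October 15.
October 12, 2029 falls between 8 April and 15 October, so daylight saving is in effect and Haleth Administrative Region is at UTC+06:00.
19:00 local − 6h = 13:00 UTC.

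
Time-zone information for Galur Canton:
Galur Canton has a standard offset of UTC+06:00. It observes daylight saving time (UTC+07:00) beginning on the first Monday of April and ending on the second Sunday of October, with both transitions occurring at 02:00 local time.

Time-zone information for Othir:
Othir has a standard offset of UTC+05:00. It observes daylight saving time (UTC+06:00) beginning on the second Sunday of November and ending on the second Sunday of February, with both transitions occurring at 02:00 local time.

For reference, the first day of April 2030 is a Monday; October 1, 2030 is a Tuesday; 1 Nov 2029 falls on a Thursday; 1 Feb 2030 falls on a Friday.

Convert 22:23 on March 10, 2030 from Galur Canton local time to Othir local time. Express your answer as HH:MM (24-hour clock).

1 April 2030 is a Monday, so the first Monday is April 1.
1 October 2030 is a Tuesday, so the first Sunday is October 6 and the second is October 13.
March 10, 2030 is outside the daylight-saving period (1 April – 13 October), so Galur Canton is on standard time, UTC+06:00.
22:23 Galur Canton − 6h = 16:23 UTC.
1 November 2029 is a Thursday, so the first Sunday is November 4 and the second is November 11.
1 February 2030 is a Friday, so the first Sunday is February 3 and the second is February 10.
At the standard offset (UTC+05:00), 16:23 UTC + 5h = 21:23 Othir standard time.
The standard-time date in Othir, March 10, 2030, does not fall between 11 November 2029 and 10 February 2030, so daylight saving is not in effect and Othir is at UTC+05:00.
16:23 UTC + 5h = 21:23 Othir.

21:23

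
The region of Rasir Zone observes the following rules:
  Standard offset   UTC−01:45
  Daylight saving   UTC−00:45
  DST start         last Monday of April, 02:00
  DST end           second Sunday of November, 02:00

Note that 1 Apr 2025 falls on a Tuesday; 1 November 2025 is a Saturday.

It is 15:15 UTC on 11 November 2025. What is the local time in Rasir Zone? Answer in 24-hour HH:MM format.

13:30

1 April 2025 is a Tuesday, so Mondays fall on 7, 14, 21, 28; the last is April 28.
1 November 2025 is a Saturday, so the first Sunday is November 2 and the second is November 9.
At the standard offset (UTC−01:45), 15:15 UTC − 1h45m = 13:30 Rasir Zone standard time.
Daylight saving runs 28 April – 9 November; the standard-time date in Rasir Zone, 11 November 2025, is outside that window, so Rasir Zone is on standard time at UTC−01:45.
15:15 UTC − 1h45m = 13:30 local.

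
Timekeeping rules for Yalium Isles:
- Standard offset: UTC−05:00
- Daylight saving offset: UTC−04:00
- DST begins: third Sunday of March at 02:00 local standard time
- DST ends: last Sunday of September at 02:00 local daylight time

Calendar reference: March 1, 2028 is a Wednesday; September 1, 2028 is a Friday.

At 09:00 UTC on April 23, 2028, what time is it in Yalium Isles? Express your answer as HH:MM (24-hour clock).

05:00

1 March 2028 is a Wednesday, so the first Sunday is March 5 and the third is March 19.
1 September 2028 is a Friday, so Sundays fall on 3, 10, 17, 24; the last is September 24.
At the standard offset (UTC−05:00), 09:00 UTC − 5h = 04:00 Yalium Isles standard time.
The standard-time date in Yalium Isles, April 23, 2028, lies within the daylight-saving period (19 March – 24 September), so Yalium Isles is on daylight time, UTC−04:00.
09:00 UTC − 4h = 05:00 local.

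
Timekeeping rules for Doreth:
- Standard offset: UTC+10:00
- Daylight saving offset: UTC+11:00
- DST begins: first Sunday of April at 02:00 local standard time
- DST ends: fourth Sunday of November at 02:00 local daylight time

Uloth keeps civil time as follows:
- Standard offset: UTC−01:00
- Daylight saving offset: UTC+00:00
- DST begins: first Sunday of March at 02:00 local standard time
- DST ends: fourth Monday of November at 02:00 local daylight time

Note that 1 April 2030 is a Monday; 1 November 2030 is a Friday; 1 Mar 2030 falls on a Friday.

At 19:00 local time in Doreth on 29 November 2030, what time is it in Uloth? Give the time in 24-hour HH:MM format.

1 April 2030 is a Monday, so the first Sunday is April 7.
1 November 2030 is a Friday, so the first Sunday is November 3 and the fourth is November 24.
29 November 2030 does not fall between 7 April and 24 November, so daylight saving is not in effect and Doreth is at UTC+10:00.
19:00 Doreth − 10h = 09:00 UTC.
1 March 2030 is a Friday, so the first Sunday is March 3.
1 November 2030 is a Friday, so the first Monday is November 4 and the fourth is November 25.
At the standard offset (UTC−01:00), 09:00 UTC − 1h = 08:00 Uloth standard time.
The standard-time date in Uloth, 29 November 2030, does not fall between 3 March and 25 November, so daylight saving is not in effect and Uloth is at UTC−01:00.
09:00 UTC − 1h = 08:00 Uloth.

08:00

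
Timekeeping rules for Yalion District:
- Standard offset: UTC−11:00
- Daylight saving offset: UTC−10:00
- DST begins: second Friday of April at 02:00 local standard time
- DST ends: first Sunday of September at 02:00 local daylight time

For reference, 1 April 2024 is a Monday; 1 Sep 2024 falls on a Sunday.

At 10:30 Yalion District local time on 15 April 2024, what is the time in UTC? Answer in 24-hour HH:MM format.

1 April 2024 is a Monday, so the first Friday is April 5 and the second is April 12.
1 September 2024 is a Sunday, so the first Sunday is September 1.
Daylight saving runs 12 April – 1 September; 15 April 2024 is inside that window, so Yalion District is at UTC−10:00.
10:30 local + 10h = 20:30 UTC.

20:30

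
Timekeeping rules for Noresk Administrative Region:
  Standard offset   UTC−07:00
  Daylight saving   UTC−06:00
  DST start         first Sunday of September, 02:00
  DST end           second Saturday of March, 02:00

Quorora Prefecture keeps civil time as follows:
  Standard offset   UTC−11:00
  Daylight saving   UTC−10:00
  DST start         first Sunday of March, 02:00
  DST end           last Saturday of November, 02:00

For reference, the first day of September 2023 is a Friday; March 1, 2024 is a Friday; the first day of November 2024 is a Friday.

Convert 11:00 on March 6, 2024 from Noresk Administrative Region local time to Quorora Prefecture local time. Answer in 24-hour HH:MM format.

07:00

1 September 2023 is a Friday, so the first Sunday is September 3.
1 March 2024 is a Friday, so the first Saturday is March 2 and the second is March 9.
March 6, 2024 lies within the daylight-saving period (3 September 2023 – 9 March 2024), so Noresk Administrative Region is on daylight time, UTC−06:00.
11:00 Noresk Administrative Region + 6h = 17:00 UTC.
1 March 2024 is a Friday, so the first Sunday is March 3.
1 November 2024 is a Friday, so Saturdays fall on 2, 9, 16, 23, 30; the last is November 30.
At the standard offset (UTC−11:00), 17:00 UTC − 11h = 06:00 Quorora Prefecture standard time.
Daylight saving runs 3 March – 30 November; the standard-time date in Quorora Prefecture, March 6, 2024, is inside that window, so Quorora Prefecture is at UTC−10:00.
17:00 UTC − 10h = 07:00 Quorora Prefecture.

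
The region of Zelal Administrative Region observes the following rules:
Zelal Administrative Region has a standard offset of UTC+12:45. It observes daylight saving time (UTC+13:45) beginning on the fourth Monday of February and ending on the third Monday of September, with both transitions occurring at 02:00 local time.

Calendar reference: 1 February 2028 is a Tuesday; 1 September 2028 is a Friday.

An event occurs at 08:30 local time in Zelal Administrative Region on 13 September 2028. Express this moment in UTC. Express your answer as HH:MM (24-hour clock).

1 February 2028 is a Tuesday, so the first Monday is February 7 and the fourth is February 28.
1 September 2028 is a Friday, so the first Monday is September 4 and the third is September 18.
13 September 2028 lies within the daylight-saving period (28 February – 18 September), so Zelal Administrative Region is on daylight time, UTC+13:45.
08:30 local − 13h45m = 18:45 UTC (rolling into the previous day, 12 September 2028).

18:45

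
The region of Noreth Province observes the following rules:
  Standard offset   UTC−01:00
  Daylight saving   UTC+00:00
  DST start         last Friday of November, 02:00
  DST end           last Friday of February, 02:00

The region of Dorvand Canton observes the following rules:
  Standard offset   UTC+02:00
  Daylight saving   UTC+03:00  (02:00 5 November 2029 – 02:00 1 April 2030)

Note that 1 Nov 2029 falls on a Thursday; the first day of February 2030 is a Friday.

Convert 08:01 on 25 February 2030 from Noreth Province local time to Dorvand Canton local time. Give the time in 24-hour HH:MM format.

12:01

1 November 2029 is a Thursday, so Fridays fall on 2, 9, 16, 23, 30; the last is November 30.
1 February 2030 is a Friday, so Fridays fall on 1, 8, 15, 22; the last is February 22.
Daylight saving runs 30 November 2029 – 22 February 2030; 25 February 2030 is outside that window, so Noreth Province is on standard time at UTC−01:00.
08:01 Noreth Province + 1h = 09:01 UTC.
At the standard offset (UTC+02:00), 09:01 UTC + 2h = 11:01 Dorvand Canton standard time.
The standard-time date in Dorvand Canton, 25 February 2030, falls between 5 November 2029 and 1 April 2030, so daylight saving is in effect and Dorvand Canton is at UTC+03:00.
09:01 UTC + 3h = 12:01 Dorvand Canton.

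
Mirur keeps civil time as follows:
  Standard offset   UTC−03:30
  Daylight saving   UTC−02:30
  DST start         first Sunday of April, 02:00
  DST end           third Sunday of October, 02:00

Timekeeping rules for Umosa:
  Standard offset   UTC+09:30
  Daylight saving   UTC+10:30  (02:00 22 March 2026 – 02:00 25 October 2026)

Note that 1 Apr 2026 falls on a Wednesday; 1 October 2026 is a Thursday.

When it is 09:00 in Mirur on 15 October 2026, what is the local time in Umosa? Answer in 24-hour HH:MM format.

1 April 2026 is a Wednesday, so the first Sunday is April 5.
1 October 2026 is a Thursday, so the first Sunday is October 4 and the third is October 18.
15 October 2026 lies within the daylight-saving period (5 April – 18 October), so Mirur is on daylight time, UTC−02:30.
09:00 Mirur + 2h30m = 11:30 UTC.
At the standard offset (UTC+09:30), 11:30 UTC + 9h30m = 21:00 Umosa standard time.
The standard-time date in Umosa, 15 October 2026, lies within the daylight-saving period (22 March – 25 October), so Umosa is on daylight time, UTC+10:30.
11:30 UTC + 10h30m = 22:00 Umosa.

22:00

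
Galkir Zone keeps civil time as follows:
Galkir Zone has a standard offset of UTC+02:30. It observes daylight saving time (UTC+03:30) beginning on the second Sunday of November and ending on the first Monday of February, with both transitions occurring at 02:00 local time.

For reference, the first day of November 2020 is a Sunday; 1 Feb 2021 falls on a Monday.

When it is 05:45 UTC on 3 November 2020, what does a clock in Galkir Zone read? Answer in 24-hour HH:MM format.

1 November 2020 is a Sunday, so the first Sunday is November 1 and the second is November 8.
1 February 2021 is a Monday, so the first Monday is February 1.
At the standard offset (UTC+02:30), 05:45 UTC + 2h30m = 08:15 Galkir Zone standard time.
The standard-time date in Galkir Zone, 3 November 2020, does not fall between 8 November 2020 and 1 February 2021, so daylight saving is not in effect and Galkir Zone is at UTC+02:30.
05:45 UTC + 2h30m = 08:15 local.

08:15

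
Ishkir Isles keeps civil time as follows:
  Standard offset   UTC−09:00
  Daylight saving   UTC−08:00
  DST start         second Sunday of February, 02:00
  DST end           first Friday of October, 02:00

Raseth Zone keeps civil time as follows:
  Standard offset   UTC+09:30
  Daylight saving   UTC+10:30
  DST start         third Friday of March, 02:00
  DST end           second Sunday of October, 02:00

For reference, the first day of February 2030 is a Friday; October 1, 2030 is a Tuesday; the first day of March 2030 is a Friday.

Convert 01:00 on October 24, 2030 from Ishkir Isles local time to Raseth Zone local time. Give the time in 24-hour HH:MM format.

19:30

1 February 2030 is a Friday, so the first Sunday is February 3 and the second is February 10.
1 October 2030 is a Tuesday, so the first Friday is October 4.
October 24, 2030 does not fall between 10 February and 4 October, so daylight saving is not in effect and Ishkir Isles is at UTC−09:00.
01:00 Ishkir Isles + 9h = 10:00 UTC.
1 March 2030 is a Friday, so the first Friday is March 1 and the third is March 15.
1 October 2030 is a Tuesday, so the first Sunday is October 6 and the second is October 13.
At the standard offset (UTC+09:30), 10:00 UTC + 9h30m = 19:30 Raseth Zone standard time.
The standard-time date in Raseth Zone, October 24, 2030, is outside the daylight-saving period (15 March – 13 October), so Raseth Zone is on standard time, UTC+09:30.
10:00 UTC + 9h30m = 19:30 Raseth Zone.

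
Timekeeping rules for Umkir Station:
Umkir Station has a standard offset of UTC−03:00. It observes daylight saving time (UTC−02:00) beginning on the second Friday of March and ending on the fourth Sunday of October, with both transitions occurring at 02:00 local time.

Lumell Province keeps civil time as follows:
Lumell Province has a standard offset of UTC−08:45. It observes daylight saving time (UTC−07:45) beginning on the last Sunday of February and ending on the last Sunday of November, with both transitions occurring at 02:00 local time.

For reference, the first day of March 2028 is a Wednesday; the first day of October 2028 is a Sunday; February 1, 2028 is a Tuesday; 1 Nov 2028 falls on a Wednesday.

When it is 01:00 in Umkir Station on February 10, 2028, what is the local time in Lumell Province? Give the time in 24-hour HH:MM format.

1 March 2028 is a Wednesday, so the first Friday is March 3 and the second is March 10.
1 October 2028 is a Sunday, so the first Sunday is October 1 and the fourth is October 22.
February 10, 2028 does not fall between 10 March and 22 October, so daylight saving is not in effect and Umkir Station is at UTC−03:00.
01:00 Umkir Station + 3h = 04:00 UTC.
1 February 2028 is a Tuesday, so Sundays fall on 6, 13, 20, 27; the last is February 27.
1 November 2028 is a Wednesday, so Sundays fall on 5, 12, 19, 26; the last is November 26.
At the standard offset (UTC−08:45), 04:00 UTC − 8h45m = 19:15 Lumell Province standard time (rolling into the previous day, 9 February 2028).
Daylight saving runs 27 February – 26 November; the standard-time date in Lumell Province, February 9, 2028, is outside that window, so Lumell Province is on standard time at UTC−08:45.
04:00 UTC − 8h45m = 19:15 Lumell Province (rolling into the previous day, 9 February 2028).

19:15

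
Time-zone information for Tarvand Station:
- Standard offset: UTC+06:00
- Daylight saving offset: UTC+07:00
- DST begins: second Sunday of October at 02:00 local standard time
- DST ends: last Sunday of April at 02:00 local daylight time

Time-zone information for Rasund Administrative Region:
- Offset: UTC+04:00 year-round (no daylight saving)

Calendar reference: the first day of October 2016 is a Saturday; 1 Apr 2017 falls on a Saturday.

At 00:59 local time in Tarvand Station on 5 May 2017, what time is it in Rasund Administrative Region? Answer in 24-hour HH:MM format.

1 October 2016 is a Saturday, so the first Sunday is October 2 and the second is October 9.
1 April 2017 is a Saturday, so Sundays fall on 2, 9, 16, 23, 30; the last is April 30.
Daylight saving runs 9 October 2016 – 30 April 2017; 5 May 2017 is outside that window, so Tarvand Station is on standard time at UTC+06:00.
00:59 Tarvand Station − 6h = 18:59 UTC (rolling into the previous day, 4 May 2017).
Rasund Administrative Region has no daylight saving, so its offset is UTC+04:00 year-round.
18:59 UTC + 4h = 22:59 Rasund Administrative Region.

22:59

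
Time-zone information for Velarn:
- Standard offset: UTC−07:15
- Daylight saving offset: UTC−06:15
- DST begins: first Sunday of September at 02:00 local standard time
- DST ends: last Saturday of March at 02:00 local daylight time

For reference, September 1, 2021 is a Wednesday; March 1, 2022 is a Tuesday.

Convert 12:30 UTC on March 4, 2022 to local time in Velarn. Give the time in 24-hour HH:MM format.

1 September 2021 is a Wednesday, so the first Sunday is September 5.
1 March 2022 is a Tuesday, so Saturdays fall on 5, 12, 19, 26; the last is March 26.
At the standard offset (UTC−07:15), 12:30 UTC − 7h15m = 05:15 Velarn standard time.
Daylight saving runs 5 September 2021 – 26 March 2022; the standard-time date in Velarn, March 4, 2022, is inside that window, so Velarn is at UTC−06:15.
12:30 UTC − 6h15m = 06:15 local.

06:15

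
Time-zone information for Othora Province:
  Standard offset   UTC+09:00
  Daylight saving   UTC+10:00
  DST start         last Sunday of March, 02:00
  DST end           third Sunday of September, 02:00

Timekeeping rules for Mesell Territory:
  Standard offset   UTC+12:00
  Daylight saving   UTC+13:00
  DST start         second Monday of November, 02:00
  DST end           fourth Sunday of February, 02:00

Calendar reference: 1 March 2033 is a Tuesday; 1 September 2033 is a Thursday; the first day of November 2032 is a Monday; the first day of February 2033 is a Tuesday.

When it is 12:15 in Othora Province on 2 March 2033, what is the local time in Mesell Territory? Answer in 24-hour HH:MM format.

15:15

1 March 2033 is a Tuesday, so Sundays fall on 6, 13, 20, 27; the last is March 27.
1 September 2033 is a Thursday, so the first Sunday is September 4 and the third is September 18.
2 March 2033 is outside the daylight-saving period (27 March – 18 September), so Othora Province is on standard time, UTC+09:00.
12:15 Othora Province − 9h = 03:15 UTC.
1 November 2032 is a Monday, so the first Monday is November 1 and the second is November 8.
1 February 2033 is a Tuesday, so the first Sunday is February 6 and the fourth is February 27.
At the standard offset (UTC+12:00), 03:15 UTC + 12h = 15:15 Mesell Territory standard time.
The standard-time date in Mesell Territory, 2 March 2033, is outside the daylight-saving period (8 November 2032 – 27 February 2033), so Mesell Territory is on standard time, UTC+12:00.
03:15 UTC + 12h = 15:15 Mesell Territory.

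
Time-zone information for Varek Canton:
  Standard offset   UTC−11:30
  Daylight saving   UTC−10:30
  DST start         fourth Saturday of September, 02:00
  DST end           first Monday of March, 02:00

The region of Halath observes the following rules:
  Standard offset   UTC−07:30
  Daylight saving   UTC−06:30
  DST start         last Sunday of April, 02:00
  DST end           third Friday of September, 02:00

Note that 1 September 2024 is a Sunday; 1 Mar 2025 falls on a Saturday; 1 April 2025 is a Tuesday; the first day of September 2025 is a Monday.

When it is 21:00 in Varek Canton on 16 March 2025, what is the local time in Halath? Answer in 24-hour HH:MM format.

1 September 2024 is a Sunday, so the first Saturday is September 7 and the fourth is September 28.
1 March 2025 is a Saturday, so the first Monday is March 3.
16 March 2025 does not fall between 28 September 2024 and 3 March 2025, so daylight saving is not in effect and Varek Canton is at UTC−11:30.
21:00 Varek Canton + 11h30m = 08:30 UTC (rolling into the next day, 17 March 2025).
1 April 2025 is a Tuesday, so Sundays fall on 6, 13, 20, 27; the last is April 27.
1 September 2025 is a Monday, so the first Friday is September 5 and the third is September 19.
At the standard offset (UTC−07:30), 08:30 UTC − 7h30m = 01:00 Halath standard time.
The standard-time date in Halath, 17 March 2025, is outside the daylight-saving period (27 April – 19 September), so Halath is on standard time, UTC−07:30.
08:30 UTC − 7h30m = 01:00 Halath.

01:00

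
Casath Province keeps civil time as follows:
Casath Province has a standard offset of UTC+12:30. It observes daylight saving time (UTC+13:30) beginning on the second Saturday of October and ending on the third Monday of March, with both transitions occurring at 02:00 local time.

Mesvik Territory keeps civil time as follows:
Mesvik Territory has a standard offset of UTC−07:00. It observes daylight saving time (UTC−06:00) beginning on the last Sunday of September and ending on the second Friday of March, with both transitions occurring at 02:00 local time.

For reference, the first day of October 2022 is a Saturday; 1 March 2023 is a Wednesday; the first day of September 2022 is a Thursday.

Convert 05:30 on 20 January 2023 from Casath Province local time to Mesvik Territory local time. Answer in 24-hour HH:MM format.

1 October 2022 is a Saturday, so the first Saturday is October 1 and the second is October 8.
1 March 2023 is a Wednesday, so the first Monday is March 6 and the third is March 20.
20 January 2023 falls between 8 October 2022 and 20 March 2023, so daylight saving is in effect and Casath Province is at UTC+13:30.
05:30 Casath Province − 13h30m = 16:00 UTC (rolling into the previous day, 19 January 2023).
1 September 2022 is a Thursday, so Sundays fall on 4, 11, 18, 25; the last is September 25.
1 March 2023 is a Wednesday, so the first Friday is March 3 and the second is March 10.
At the standard offset (UTC−07:00), 16:00 UTC − 7h = 09:00 Mesvik Territory standard time.
Daylight saving runs 25 September 2022 – 10 March 2023; the standard-time date in Mesvik Territory, 19 January 2023, is inside that window, so Mesvik Territory is at UTC−06:00.
16:00 UTC − 6h = 10:00 Mesvik Territory.

10:00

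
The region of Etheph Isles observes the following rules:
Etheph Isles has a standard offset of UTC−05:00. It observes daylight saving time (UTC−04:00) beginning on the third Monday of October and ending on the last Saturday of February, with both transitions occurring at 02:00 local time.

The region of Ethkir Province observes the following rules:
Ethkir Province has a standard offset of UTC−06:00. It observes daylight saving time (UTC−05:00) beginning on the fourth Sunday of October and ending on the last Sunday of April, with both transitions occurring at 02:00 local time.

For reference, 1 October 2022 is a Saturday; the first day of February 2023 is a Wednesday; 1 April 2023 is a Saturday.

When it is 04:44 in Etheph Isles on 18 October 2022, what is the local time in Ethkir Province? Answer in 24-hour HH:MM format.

02:44

1 October 2022 is a Saturday, so the first Monday is October 3 and the third is October 17.
1 February 2023 is a Wednesday, so Saturdays fall on 4, 11, 18, 25; the last is February 25.
Daylight saving runs 17 October 2022 – 25 February 2023; 18 October 2022 is inside that window, so Etheph Isles is at UTC−04:00.
04:44 Etheph Isles + 4h = 08:44 UTC.
1 October 2022 is a Saturday, so the first Sunday is October 2 and the fourth is October 23.
1 April 2023 is a Saturday, so Sundays fall on 2, 9, 16, 23, 30; the last is April 30.
At the standard offset (UTC−06:00), 08:44 UTC − 6h = 02:44 Ethkir Province standard time.
Daylight saving runs 23 October 2022 – 30 April 2023; the standard-time date in Ethkir Province, 18 October 2022, is outside that window, so Ethkir Province is on standard time at UTC−06:00.
08:44 UTC − 6h = 02:44 Ethkir Province.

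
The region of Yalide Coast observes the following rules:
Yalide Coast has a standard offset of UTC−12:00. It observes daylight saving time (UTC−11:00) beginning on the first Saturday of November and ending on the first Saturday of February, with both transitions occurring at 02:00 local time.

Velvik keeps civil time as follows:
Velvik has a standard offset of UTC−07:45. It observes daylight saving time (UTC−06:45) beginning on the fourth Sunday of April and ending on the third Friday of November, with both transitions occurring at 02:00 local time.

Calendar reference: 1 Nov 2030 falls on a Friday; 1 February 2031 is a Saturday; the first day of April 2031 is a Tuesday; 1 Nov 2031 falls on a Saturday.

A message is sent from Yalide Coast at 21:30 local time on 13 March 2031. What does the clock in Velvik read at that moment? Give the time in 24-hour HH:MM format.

1 November 2030 is a Friday, so the first Saturday is November 2.
1 February 2031 is a Saturday, so the first Saturday is February 1.
Daylight saving runs 2 November 2030 – 1 February 2031; 13 March 2031 is outside that window, so Yalide Coast is on standard time at UTC−12:00.
21:30 Yalide Coast + 12h = 09:30 UTC (rolling into the next day, 14 March 2031).
1 April 2031 is a Tuesday, so the first Sunday is April 6 and the fourth is April 27.
1 November 2031 is a Saturday, so the first Friday is November 7 and the third is November 21.
At the standard offset (UTC−07:45), 09:30 UTC − 7h45m = 01:45 Velvik standard time.
The standard-time date in Velvik, 14 March 2031, is outside the daylight-saving period (27 April – 21 November), so Velvik is on standard time, UTC−07:45.
09:30 UTC − 7h45m = 01:45 Velvik.

01:45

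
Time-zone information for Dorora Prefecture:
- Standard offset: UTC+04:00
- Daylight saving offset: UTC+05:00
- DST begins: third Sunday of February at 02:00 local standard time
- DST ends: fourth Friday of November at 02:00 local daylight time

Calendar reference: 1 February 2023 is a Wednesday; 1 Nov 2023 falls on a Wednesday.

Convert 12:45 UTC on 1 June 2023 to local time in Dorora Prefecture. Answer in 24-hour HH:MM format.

1 February 2023 is a Wednesday, so the first Sunday is February 5 and the third is February 19.
1 November 2023 is a Wednesday, so the first Friday is November 3 and the fourth is November 24.
At the standard offset (UTC+04:00), 12:45 UTC + 4h = 16:45 Dorora Prefecture standard time.
Daylight saving runs 19 February – 24 November; the standard-time date in Dorora Prefecture, 1 June 2023, is inside that window, so Dorora Prefecture is at UTC+05:00.
12:45 UTC + 5h = 17:45 local.

17:45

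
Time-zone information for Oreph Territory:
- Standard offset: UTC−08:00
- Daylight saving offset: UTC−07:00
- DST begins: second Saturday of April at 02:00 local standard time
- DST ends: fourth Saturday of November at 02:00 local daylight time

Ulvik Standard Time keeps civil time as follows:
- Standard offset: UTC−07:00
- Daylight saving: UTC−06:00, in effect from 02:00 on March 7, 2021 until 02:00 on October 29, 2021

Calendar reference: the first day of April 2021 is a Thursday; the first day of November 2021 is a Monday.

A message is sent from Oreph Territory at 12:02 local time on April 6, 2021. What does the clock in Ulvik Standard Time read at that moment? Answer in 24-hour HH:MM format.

1 April 2021 is a Thursday, so the first Saturday is April 3 and the second is April 10.
1 November 2021 is a Monday, so the first Saturday is November 6 and the fourth is November 27.
April 6, 2021 does not fall between 10 April and 27 November, so daylight saving is not in effect and Oreph Territory is at UTC−08:00.
12:02 Oreph Territory + 8h = 20:02 UTC.
At the standard offset (UTC−07:00), 20:02 UTC − 7h = 13:02 Ulvik Standard Time standard time.
Daylight saving runs 7 March – 29 October; the standard-time date in Ulvik Standard Time, April 6, 2021, is inside that window, so Ulvik Standard Time is at UTC−06:00.
20:02 UTC − 6h = 14:02 Ulvik Standard Time.

14:02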